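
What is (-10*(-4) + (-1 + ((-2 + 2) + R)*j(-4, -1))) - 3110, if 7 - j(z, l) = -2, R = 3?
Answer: -3044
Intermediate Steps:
j(z, l) = 9 (j(z, l) = 7 - 1*(-2) = 7 + 2 = 9)
(-10*(-4) + (-1 + ((-2 + 2) + R)*j(-4, -1))) - 3110 = (-10*(-4) + (-1 + ((-2 + 2) + 3)*9)) - 3110 = (40 + (-1 + (0 + 3)*9)) - 3110 = (40 + (-1 + 3*9)) - 3110 = (40 + (-1 + 27)) - 3110 = (40 + 26) - 3110 = 66 - 3110 = -3044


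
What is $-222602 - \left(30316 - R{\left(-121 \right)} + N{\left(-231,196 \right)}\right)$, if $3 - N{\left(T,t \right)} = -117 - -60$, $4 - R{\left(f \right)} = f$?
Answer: $-252853$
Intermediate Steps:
$R{\left(f \right)} = 4 - f$
$N{\left(T,t \right)} = 60$ ($N{\left(T,t \right)} = 3 - \left(-117 - -60\right) = 3 - \left(-117 + 60\right) = 3 - -57 = 3 + 57 = 60$)
$-222602 - \left(30316 - R{\left(-121 \right)} + N{\left(-231,196 \right)}\right) = -222602 + \left(\left(\left(4 - -121\right) - 60\right) - 30316\right) = -222602 + \left(\left(\left(4 + 121\right) - 60\right) - 30316\right) = -222602 + \left(\left(125 - 60\right) - 30316\right) = -222602 + \left(65 - 30316\right) = -222602 - 30251 = -252853$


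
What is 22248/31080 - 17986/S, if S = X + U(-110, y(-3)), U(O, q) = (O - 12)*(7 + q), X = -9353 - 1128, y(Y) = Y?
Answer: 4780019/2029265 ≈ 2.3555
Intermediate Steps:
X = -10481
U(O, q) = (-12 + O)*(7 + q)
S = -10969 (S = -10481 + (-84 - 12*(-3) + 7*(-110) - 110*(-3)) = -10481 + (-84 + 36 - 770 + 330) = -10481 - 488 = -10969)
22248/31080 - 17986/S = 22248/31080 - 17986/(-10969) = 22248*(1/31080) - 17986*(-1/10969) = 927/1295 + 17986/10969 = 4780019/2029265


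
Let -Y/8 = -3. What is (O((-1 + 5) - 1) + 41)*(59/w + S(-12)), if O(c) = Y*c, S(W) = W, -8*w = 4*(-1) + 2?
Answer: 25312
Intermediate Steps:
Y = 24 (Y = -8*(-3) = 24)
w = ¼ (w = -(4*(-1) + 2)/8 = -(-4 + 2)/8 = -⅛*(-2) = ¼ ≈ 0.25000)
O(c) = 24*c
(O((-1 + 5) - 1) + 41)*(59/w + S(-12)) = (24*((-1 + 5) - 1) + 41)*(59/(¼) - 12) = (24*(4 - 1) + 41)*(59*4 - 12) = (24*3 + 41)*(236 - 12) = (72 + 41)*224 = 113*224 = 25312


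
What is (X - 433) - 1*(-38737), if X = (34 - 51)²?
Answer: 38593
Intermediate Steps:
X = 289 (X = (-17)² = 289)
(X - 433) - 1*(-38737) = (289 - 433) - 1*(-38737) = -144 + 38737 = 38593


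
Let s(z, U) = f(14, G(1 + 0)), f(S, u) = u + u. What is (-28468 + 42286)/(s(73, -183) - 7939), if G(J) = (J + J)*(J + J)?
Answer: -1974/1133 ≈ -1.7423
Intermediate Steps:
G(J) = 4*J² (G(J) = (2*J)*(2*J) = 4*J²)
f(S, u) = 2*u
s(z, U) = 8 (s(z, U) = 2*(4*(1 + 0)²) = 2*(4*1²) = 2*(4*1) = 2*4 = 8)
(-28468 + 42286)/(s(73, -183) - 7939) = (-28468 + 42286)/(8 - 7939) = 13818/(-7931) = 13818*(-1/7931) = -1974/1133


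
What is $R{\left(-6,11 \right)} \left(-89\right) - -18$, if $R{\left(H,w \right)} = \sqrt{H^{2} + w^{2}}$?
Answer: $18 - 89 \sqrt{157} \approx -1097.2$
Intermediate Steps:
$R{\left(-6,11 \right)} \left(-89\right) - -18 = \sqrt{\left(-6\right)^{2} + 11^{2}} \left(-89\right) - -18 = \sqrt{36 + 121} \left(-89\right) + 18 = \sqrt{157} \left(-89\right) + 18 = - 89 \sqrt{157} + 18 = 18 - 89 \sqrt{157}$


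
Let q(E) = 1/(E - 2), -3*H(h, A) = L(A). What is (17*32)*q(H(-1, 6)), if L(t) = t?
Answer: -136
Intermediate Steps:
H(h, A) = -A/3
q(E) = 1/(-2 + E)
(17*32)*q(H(-1, 6)) = (17*32)/(-2 - 1/3*6) = 544/(-2 - 2) = 544/(-4) = 544*(-1/4) = -136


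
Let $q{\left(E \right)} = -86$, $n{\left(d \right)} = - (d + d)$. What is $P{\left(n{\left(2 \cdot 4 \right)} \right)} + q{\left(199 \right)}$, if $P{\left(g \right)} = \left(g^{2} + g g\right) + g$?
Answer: $410$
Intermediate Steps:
$n{\left(d \right)} = - 2 d$
$P{\left(g \right)} = g + 2 g^{2}$ ($P{\left(g \right)} = \left(g^{2} + g^{2}\right) + g = 2 g^{2} + g = g + 2 g^{2}$)
$P{\left(n{\left(2 \cdot 4 \right)} \right)} + q{\left(199 \right)} = - 2 \cdot 2 \cdot 4 \left(1 + 2 \left(- 2 \cdot 2 \cdot 4\right)\right) - 86 = \left(-2\right) 8 \left(1 + 2 \left(\left(-2\right) 8\right)\right) - 86 = - 16 \left(1 + 2 \left(-16\right)\right) - 86 = - 16 \left(1 - 32\right) - 86 = \left(-16\right) \left(-31\right) - 86 = 496 - 86 = 410$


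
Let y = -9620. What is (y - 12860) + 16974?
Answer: -5506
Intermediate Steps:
(y - 12860) + 16974 = (-9620 - 12860) + 16974 = -22480 + 16974 = -5506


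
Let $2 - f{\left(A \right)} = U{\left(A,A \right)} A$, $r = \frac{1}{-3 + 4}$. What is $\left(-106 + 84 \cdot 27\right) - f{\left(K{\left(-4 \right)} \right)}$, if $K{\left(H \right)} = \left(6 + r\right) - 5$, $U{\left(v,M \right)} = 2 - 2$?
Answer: $2160$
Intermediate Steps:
$U{\left(v,M \right)} = 0$ ($U{\left(v,M \right)} = 2 - 2 = 0$)
$r = 1$ ($r = 1^{-1} = 1$)
$K{\left(H \right)} = 2$ ($K{\left(H \right)} = \left(6 + 1\right) - 5 = 7 - 5 = 2$)
$f{\left(A \right)} = 2$ ($f{\left(A \right)} = 2 - 0 A = 2 - 0 = 2 + 0 = 2$)
$\left(-106 + 84 \cdot 27\right) - f{\left(K{\left(-4 \right)} \right)} = \left(-106 + 84 \cdot 27\right) - 2 = \left(-106 + 2268\right) - 2 = 2162 - 2 = 2160$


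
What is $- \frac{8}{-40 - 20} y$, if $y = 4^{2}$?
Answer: $\frac{32}{15} \approx 2.1333$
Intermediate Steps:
$y = 16$
$- \frac{8}{-40 - 20} y = - \frac{8}{-40 - 20} \cdot 16 = - \frac{8}{-60} \cdot 16 = \left(-8\right) \left(- \frac{1}{60}\right) 16 = \frac{2}{15} \cdot 16 = \frac{32}{15}$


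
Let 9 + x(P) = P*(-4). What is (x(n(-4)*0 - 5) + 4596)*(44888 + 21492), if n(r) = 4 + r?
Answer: 305812660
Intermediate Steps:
x(P) = -9 - 4*P (x(P) = -9 + P*(-4) = -9 - 4*P)
(x(n(-4)*0 - 5) + 4596)*(44888 + 21492) = ((-9 - 4*((4 - 4)*0 - 5)) + 4596)*(44888 + 21492) = ((-9 - 4*(0*0 - 5)) + 4596)*66380 = ((-9 - 4*(0 - 5)) + 4596)*66380 = ((-9 - 4*(-5)) + 4596)*66380 = ((-9 + 20) + 4596)*66380 = (11 + 4596)*66380 = 4607*66380 = 305812660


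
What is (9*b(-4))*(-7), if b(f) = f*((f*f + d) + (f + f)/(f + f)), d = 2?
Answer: 4788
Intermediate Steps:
b(f) = f*(3 + f**2) (b(f) = f*((f*f + 2) + (f + f)/(f + f)) = f*((f**2 + 2) + (2*f)/((2*f))) = f*((2 + f**2) + (2*f)*(1/(2*f))) = f*((2 + f**2) + 1) = f*(3 + f**2))
(9*b(-4))*(-7) = (9*(-4*(3 + (-4)**2)))*(-7) = (9*(-4*(3 + 16)))*(-7) = (9*(-4*19))*(-7) = (9*(-76))*(-7) = -684*(-7) = 4788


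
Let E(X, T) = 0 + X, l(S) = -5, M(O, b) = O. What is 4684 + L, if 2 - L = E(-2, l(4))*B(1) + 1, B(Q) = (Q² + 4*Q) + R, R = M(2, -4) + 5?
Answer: 4709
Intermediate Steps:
R = 7 (R = 2 + 5 = 7)
B(Q) = 7 + Q² + 4*Q (B(Q) = (Q² + 4*Q) + 7 = 7 + Q² + 4*Q)
E(X, T) = X
L = 25 (L = 2 - (-2*(7 + 1² + 4*1) + 1) = 2 - (-2*(7 + 1 + 4) + 1) = 2 - (-2*12 + 1) = 2 - (-24 + 1) = 2 - 1*(-23) = 2 + 23 = 25)
4684 + L = 4684 + 25 = 4709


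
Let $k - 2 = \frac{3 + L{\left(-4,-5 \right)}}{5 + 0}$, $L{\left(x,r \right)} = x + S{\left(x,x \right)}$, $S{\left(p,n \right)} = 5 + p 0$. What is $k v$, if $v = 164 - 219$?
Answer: $-154$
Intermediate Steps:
$S{\left(p,n \right)} = 5$ ($S{\left(p,n \right)} = 5 + 0 = 5$)
$L{\left(x,r \right)} = 5 + x$ ($L{\left(x,r \right)} = x + 5 = 5 + x$)
$k = \frac{14}{5}$ ($k = 2 + \frac{3 + \left(5 - 4\right)}{5 + 0} = 2 + \frac{3 + 1}{5} = 2 + 4 \cdot \frac{1}{5} = 2 + \frac{4}{5} = \frac{14}{5} \approx 2.8$)
$v = -55$
$k v = \frac{14}{5} \left(-55\right) = -154$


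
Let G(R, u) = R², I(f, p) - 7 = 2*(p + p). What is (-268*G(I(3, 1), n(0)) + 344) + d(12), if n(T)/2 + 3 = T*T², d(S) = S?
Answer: -32072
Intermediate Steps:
I(f, p) = 7 + 4*p (I(f, p) = 7 + 2*(p + p) = 7 + 2*(2*p) = 7 + 4*p)
n(T) = -6 + 2*T³ (n(T) = -6 + 2*(T*T²) = -6 + 2*T³)
(-268*G(I(3, 1), n(0)) + 344) + d(12) = (-268*(7 + 4*1)² + 344) + 12 = (-268*(7 + 4)² + 344) + 12 = (-268*11² + 344) + 12 = (-268*121 + 344) + 12 = (-32428 + 344) + 12 = -32084 + 12 = -32072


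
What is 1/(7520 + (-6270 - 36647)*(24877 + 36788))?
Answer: -1/2646469285 ≈ -3.7786e-10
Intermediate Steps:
1/(7520 + (-6270 - 36647)*(24877 + 36788)) = 1/(7520 - 42917*61665) = 1/(7520 - 2646476805) = 1/(-2646469285) = -1/2646469285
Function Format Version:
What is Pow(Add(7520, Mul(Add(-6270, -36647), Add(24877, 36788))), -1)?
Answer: Rational(-1, 2646469285) ≈ -3.7786e-10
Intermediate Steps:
Pow(Add(7520, Mul(Add(-6270, -36647), Add(24877, 36788))), -1) = Pow(Add(7520, Mul(-42917, 61665)), -1) = Pow(Add(7520, -2646476805), -1) = Pow(-2646469285, -1) = Rational(-1, 2646469285)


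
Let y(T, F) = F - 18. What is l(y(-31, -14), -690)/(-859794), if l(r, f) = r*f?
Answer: -3680/143299 ≈ -0.025681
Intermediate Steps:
y(T, F) = -18 + F
l(r, f) = f*r
l(y(-31, -14), -690)/(-859794) = -690*(-18 - 14)/(-859794) = -690*(-32)*(-1/859794) = 22080*(-1/859794) = -3680/143299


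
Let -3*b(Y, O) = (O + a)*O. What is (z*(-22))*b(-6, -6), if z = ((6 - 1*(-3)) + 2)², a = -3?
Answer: 47916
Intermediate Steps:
b(Y, O) = -O*(-3 + O)/3 (b(Y, O) = -(O - 3)*O/3 = -(-3 + O)*O/3 = -O*(-3 + O)/3)
z = 121 (z = ((6 + 3) + 2)² = (9 + 2)² = 11² = 121)
(z*(-22))*b(-6, -6) = (121*(-22))*((⅓)*(-6)*(3 - 1*(-6))) = -2662*(-6)*(3 + 6)/3 = -2662*(-6)*9/3 = -2662*(-18) = 47916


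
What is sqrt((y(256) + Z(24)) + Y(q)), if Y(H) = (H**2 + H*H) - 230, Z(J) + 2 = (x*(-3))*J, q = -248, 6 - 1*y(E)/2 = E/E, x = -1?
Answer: sqrt(122858) ≈ 350.51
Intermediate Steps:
y(E) = 10 (y(E) = 12 - 2*E/E = 12 - 2*1 = 12 - 2 = 10)
Z(J) = -2 + 3*J (Z(J) = -2 + (-1*(-3))*J = -2 + 3*J)
Y(H) = -230 + 2*H**2 (Y(H) = (H**2 + H**2) - 230 = 2*H**2 - 230 = -230 + 2*H**2)
sqrt((y(256) + Z(24)) + Y(q)) = sqrt((10 + (-2 + 3*24)) + (-230 + 2*(-248)**2)) = sqrt((10 + (-2 + 72)) + (-230 + 2*61504)) = sqrt((10 + 70) + (-230 + 123008)) = sqrt(80 + 122778) = sqrt(122858)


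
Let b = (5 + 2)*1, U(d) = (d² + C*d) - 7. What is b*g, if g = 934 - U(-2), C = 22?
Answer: 6867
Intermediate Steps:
U(d) = -7 + d² + 22*d (U(d) = (d² + 22*d) - 7 = -7 + d² + 22*d)
b = 7 (b = 7*1 = 7)
g = 981 (g = 934 - (-7 + (-2)² + 22*(-2)) = 934 - (-7 + 4 - 44) = 934 - 1*(-47) = 934 + 47 = 981)
b*g = 7*981 = 6867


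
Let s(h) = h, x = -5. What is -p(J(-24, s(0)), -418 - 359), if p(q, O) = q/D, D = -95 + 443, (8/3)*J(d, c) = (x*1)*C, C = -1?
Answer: -5/928 ≈ -0.0053879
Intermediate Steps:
J(d, c) = 15/8 (J(d, c) = 3*(-5*1*(-1))/8 = 3*(-5*(-1))/8 = (3/8)*5 = 15/8)
D = 348
p(q, O) = q/348
-p(J(-24, s(0)), -418 - 359) = -15/(348*8) = -1*5/928 = -5/928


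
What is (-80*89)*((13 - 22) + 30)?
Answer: -149520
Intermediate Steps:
(-80*89)*((13 - 22) + 30) = -7120*(-9 + 30) = -7120*21 = -149520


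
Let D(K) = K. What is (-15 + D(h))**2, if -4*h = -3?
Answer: 3249/16 ≈ 203.06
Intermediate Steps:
h = 3/4 (h = -1/4*(-3) = 3/4 ≈ 0.75000)
(-15 + D(h))**2 = (-15 + 3/4)**2 = (-57/4)**2 = 3249/16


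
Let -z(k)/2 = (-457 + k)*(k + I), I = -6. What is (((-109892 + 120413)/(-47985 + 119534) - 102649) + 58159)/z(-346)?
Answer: 3183204489/40447508288 ≈ 0.078700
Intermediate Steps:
z(k) = -2*(-457 + k)*(-6 + k) (z(k) = -2*(-457 + k)*(k - 6) = -2*(-457 + k)*(-6 + k))
(((-109892 + 120413)/(-47985 + 119534) - 102649) + 58159)/z(-346) = (((-109892 + 120413)/(-47985 + 119534) - 102649) + 58159)/(-5484 - 2*(-346)**2 + 926*(-346)) = ((10521/71549 - 102649) + 58159)/(-5484 - 2*119716 - 320396) = ((10521*(1/71549) - 102649) + 58159)/(-5484 - 239432 - 320396) = ((10521/71549 - 102649) + 58159)/(-565312) = (-7344422780/71549 + 58159)*(-1/565312) = -3183204489/71549*(-1/565312) = 3183204489/40447508288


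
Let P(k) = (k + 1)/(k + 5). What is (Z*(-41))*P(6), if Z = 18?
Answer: -5166/11 ≈ -469.64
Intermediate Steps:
P(k) = (1 + k)/(5 + k)
(Z*(-41))*P(6) = (18*(-41))*((1 + 6)/(5 + 6)) = -738*7/11 = -5166/11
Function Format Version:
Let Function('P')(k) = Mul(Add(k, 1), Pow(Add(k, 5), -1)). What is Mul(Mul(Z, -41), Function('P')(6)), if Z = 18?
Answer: Rational(-5166, 11) ≈ -469.64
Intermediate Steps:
Function('P')(k) = Mul(Pow(Add(5, k), -1), Add(1, k)) (Function('P')(k) = Mul(Add(1, k), Pow(Add(5, k), -1)) = Mul(Pow(Add(5, k), -1), Add(1, k)))
Mul(Mul(Z, -41), Function('P')(6)) = Mul(Mul(18, -41), Mul(Pow(Add(5, 6), -1), Add(1, 6))) = Mul(-738, Mul(Pow(11, -1), 7)) = Mul(-738, Mul(Rational(1, 11), 7)) = Mul(-738, Rational(7, 11)) = Rational(-5166, 11)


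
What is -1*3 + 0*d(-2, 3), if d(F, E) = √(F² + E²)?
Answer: -3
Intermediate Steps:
d(F, E) = √(E² + F²)
-1*3 + 0*d(-2, 3) = -1*3 + 0*√(3² + (-2)²) = -3 + 0*√(9 + 4) = -3 + 0*√13 = -3 + 0 = -3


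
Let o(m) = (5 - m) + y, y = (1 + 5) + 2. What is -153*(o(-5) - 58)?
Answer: 6120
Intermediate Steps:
y = 8 (y = 6 + 2 = 8)
o(m) = 13 - m (o(m) = (5 - m) + 8 = 13 - m)
-153*(o(-5) - 58) = -153*((13 - 1*(-5)) - 58) = -153*((13 + 5) - 58) = -153*(18 - 58) = -153*(-40) = 6120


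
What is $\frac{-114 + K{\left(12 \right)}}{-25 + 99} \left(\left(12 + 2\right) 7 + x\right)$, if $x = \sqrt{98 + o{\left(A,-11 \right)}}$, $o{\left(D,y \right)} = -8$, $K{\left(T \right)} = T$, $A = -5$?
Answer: $- \frac{4998}{37} - \frac{153 \sqrt{10}}{37} \approx -148.16$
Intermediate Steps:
$x = 3 \sqrt{10}$ ($x = \sqrt{98 - 8} = \sqrt{90} = 3 \sqrt{10} \approx 9.4868$)
$\frac{-114 + K{\left(12 \right)}}{-25 + 99} \left(\left(12 + 2\right) 7 + x\right) = \frac{-114 + 12}{-25 + 99} \left(\left(12 + 2\right) 7 + 3 \sqrt{10}\right) = - \frac{102}{74} \left(14 \cdot 7 + 3 \sqrt{10}\right) = \left(-102\right) \frac{1}{74} \left(98 + 3 \sqrt{10}\right) = - \frac{51 \left(98 + 3 \sqrt{10}\right)}{37} = - \frac{4998}{37} - \frac{153 \sqrt{10}}{37}$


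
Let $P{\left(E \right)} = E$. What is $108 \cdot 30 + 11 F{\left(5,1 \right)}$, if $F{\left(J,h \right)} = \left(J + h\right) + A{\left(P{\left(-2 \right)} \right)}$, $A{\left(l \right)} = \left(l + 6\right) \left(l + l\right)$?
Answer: $3130$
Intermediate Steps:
$A{\left(l \right)} = 2 l \left(6 + l\right)$ ($A{\left(l \right)} = \left(6 + l\right) 2 l = 2 l \left(6 + l\right)$)
$F{\left(J,h \right)} = -16 + J + h$ ($F{\left(J,h \right)} = \left(J + h\right) + 2 \left(-2\right) \left(6 - 2\right) = \left(J + h\right) + 2 \left(-2\right) 4 = \left(J + h\right) - 16 = -16 + J + h$)
$108 \cdot 30 + 11 F{\left(5,1 \right)} = 108 \cdot 30 + 11 \left(-16 + 5 + 1\right) = 3240 + 11 \left(-10\right) = 3240 - 110 = 3130$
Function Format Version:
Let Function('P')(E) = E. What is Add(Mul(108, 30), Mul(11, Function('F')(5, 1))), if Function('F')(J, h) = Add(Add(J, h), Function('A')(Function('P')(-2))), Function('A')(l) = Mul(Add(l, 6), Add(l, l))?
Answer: 3130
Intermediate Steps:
Function('A')(l) = Mul(2, l, Add(6, l)) (Function('A')(l) = Mul(Add(6, l), Mul(2, l)) = Mul(2, l, Add(6, l)))
Function('F')(J, h) = Add(-16, J, h) (Function('F')(J, h) = Add(Add(J, h), Mul(2, -2, Add(6, -2))) = Add(Add(J, h), Mul(2, -2, 4)) = Add(Add(J, h), -16) = Add(-16, J, h))
Add(Mul(108, 30), Mul(11, Function('F')(5, 1))) = Add(Mul(108, 30), Mul(11, Add(-16, 5, 1))) = Add(3240, Mul(11, -10)) = Add(3240, -110) = 3130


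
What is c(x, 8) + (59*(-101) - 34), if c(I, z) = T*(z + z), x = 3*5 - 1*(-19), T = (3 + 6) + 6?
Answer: -5753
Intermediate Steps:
T = 15 (T = 9 + 6 = 15)
x = 34 (x = 15 + 19 = 34)
c(I, z) = 30*z (c(I, z) = 15*(z + z) = 15*(2*z) = 30*z)
c(x, 8) + (59*(-101) - 34) = 30*8 + (59*(-101) - 34) = 240 + (-5959 - 34) = 240 - 5993 = -5753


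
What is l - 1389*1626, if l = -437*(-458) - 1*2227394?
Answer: -4285762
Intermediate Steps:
l = -2027248 (l = 200146 - 2227394 = -2027248)
l - 1389*1626 = -2027248 - 1389*1626 = -2027248 - 1*2258514 = -2027248 - 2258514 = -4285762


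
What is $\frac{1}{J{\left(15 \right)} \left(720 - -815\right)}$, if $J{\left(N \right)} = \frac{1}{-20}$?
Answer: $- \frac{4}{307} \approx -0.013029$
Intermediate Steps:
$J{\left(N \right)} = - \frac{1}{20}$
$\frac{1}{J{\left(15 \right)} \left(720 - -815\right)} = \frac{1}{\left(- \frac{1}{20}\right) \left(720 - -815\right)} = \frac{1}{\left(- \frac{1}{20}\right) \left(720 + 815\right)} = \frac{1}{\left(- \frac{1}{20}\right) 1535} = \frac{1}{- \frac{307}{4}} = - \frac{4}{307}$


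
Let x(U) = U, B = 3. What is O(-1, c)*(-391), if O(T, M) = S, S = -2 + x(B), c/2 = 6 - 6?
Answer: -391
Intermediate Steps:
c = 0 (c = 2*(6 - 6) = 2*0 = 0)
S = 1 (S = -2 + 3 = 1)
O(T, M) = 1
O(-1, c)*(-391) = 1*(-391) = -391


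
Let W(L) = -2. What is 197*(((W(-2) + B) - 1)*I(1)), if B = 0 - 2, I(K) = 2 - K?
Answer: -985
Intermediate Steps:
B = -2
197*(((W(-2) + B) - 1)*I(1)) = 197*(((-2 - 2) - 1)*(2 - 1*1)) = 197*((-4 - 1)*(2 - 1)) = 197*(-5*1) = 197*(-5) = -985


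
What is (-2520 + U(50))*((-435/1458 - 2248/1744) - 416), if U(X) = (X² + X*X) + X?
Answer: -27983409080/26487 ≈ -1.0565e+6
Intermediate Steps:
U(X) = X + 2*X² (U(X) = (X² + X²) + X = 2*X² + X = X + 2*X²)
(-2520 + U(50))*((-435/1458 - 2248/1744) - 416) = (-2520 + 50*(1 + 2*50))*((-435/1458 - 2248/1744) - 416) = (-2520 + 50*(1 + 100))*((-435*1/1458 - 2248*1/1744) - 416) = (-2520 + 50*101)*((-145/486 - 281/218) - 416) = (-2520 + 5050)*(-42044/26487 - 416) = 2530*(-11060636/26487) = -27983409080/26487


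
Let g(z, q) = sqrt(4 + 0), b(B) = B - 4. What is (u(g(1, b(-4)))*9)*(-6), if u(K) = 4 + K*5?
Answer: -756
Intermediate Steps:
b(B) = -4 + B
g(z, q) = 2 (g(z, q) = sqrt(4) = 2)
u(K) = 4 + 5*K
(u(g(1, b(-4)))*9)*(-6) = ((4 + 5*2)*9)*(-6) = ((4 + 10)*9)*(-6) = (14*9)*(-6) = 126*(-6) = -756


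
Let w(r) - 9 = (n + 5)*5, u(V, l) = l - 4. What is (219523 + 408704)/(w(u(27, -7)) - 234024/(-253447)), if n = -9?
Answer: -159222248469/2553893 ≈ -62345.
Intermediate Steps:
u(V, l) = -4 + l
w(r) = -11 (w(r) = 9 + (-9 + 5)*5 = 9 - 4*5 = 9 - 20 = -11)
(219523 + 408704)/(w(u(27, -7)) - 234024/(-253447)) = (219523 + 408704)/(-11 - 234024/(-253447)) = 628227/(-11 - 234024*(-1/253447)) = 628227/(-11 + 234024/253447) = 628227/(-2553893/253447) = 628227*(-253447/2553893) = -159222248469/2553893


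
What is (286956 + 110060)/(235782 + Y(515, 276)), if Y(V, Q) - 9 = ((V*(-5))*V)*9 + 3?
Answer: -397016/11699331 ≈ -0.033935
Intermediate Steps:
Y(V, Q) = 12 - 45*V² (Y(V, Q) = 9 + (((V*(-5))*V)*9 + 3) = 9 + (((-5*V)*V)*9 + 3) = 9 + (-5*V²*9 + 3) = 9 + (-45*V² + 3) = 9 + (3 - 45*V²) = 12 - 45*V²)
(286956 + 110060)/(235782 + Y(515, 276)) = (286956 + 110060)/(235782 + (12 - 45*515²)) = 397016/(235782 + (12 - 45*265225)) = 397016/(235782 + (12 - 11935125)) = 397016/(235782 - 11935113) = 397016/(-11699331) = 397016*(-1/11699331) = -397016/11699331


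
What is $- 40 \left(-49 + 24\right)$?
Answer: $1000$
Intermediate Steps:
$- 40 \left(-49 + 24\right) = \left(-40\right) \left(-25\right) = 1000$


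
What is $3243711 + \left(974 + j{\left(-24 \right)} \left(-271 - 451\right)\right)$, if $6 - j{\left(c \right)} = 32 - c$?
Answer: $3280785$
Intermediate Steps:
$j{\left(c \right)} = -26 + c$ ($j{\left(c \right)} = 6 - \left(32 - c\right) = 6 + \left(-32 + c\right) = -26 + c$)
$3243711 + \left(974 + j{\left(-24 \right)} \left(-271 - 451\right)\right) = 3243711 + \left(974 + \left(-26 - 24\right) \left(-271 - 451\right)\right) = 3243711 + \left(974 - -36100\right) = 3243711 + \left(974 + 36100\right) = 3243711 + 37074 = 3280785$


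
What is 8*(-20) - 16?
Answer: -176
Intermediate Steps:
8*(-20) - 16 = -160 - 16 = -176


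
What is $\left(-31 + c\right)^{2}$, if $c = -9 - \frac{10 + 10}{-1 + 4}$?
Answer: $\frac{19600}{9} \approx 2177.8$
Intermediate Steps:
$c = - \frac{47}{3}$ ($c = -9 - \frac{20}{3} = - \frac{47}{3} \approx -15.667$)
$\left(-31 + c\right)^{2} = \left(-31 - \frac{47}{3}\right)^{2} = \left(- \frac{140}{3}\right)^{2} = \frac{19600}{9}$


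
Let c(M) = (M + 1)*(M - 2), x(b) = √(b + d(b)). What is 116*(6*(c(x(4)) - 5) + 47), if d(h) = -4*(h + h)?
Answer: -18908 - 1392*I*√7 ≈ -18908.0 - 3682.9*I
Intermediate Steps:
d(h) = -8*h
x(b) = √7*√(-b) (x(b) = √(b - 8*b) = √(-7*b) = √7*√(-b))
c(M) = (1 + M)*(-2 + M)
116*(6*(c(x(4)) - 5) + 47) = 116*(6*((-2 + (√7*√(-1*4))² - √7*√(-1*4)) - 5) + 47) = 116*(6*((-2 + (√7*√(-4))² - √7*√(-4)) - 5) + 47) = 116*(6*((-2 + (√7*(2*I))² - √7*2*I) - 5) + 47) = 116*(6*((-2 + (2*I*√7)² - 2*I*√7) - 5) + 47) = 116*(6*((-2 - 28 - 2*I*√7) - 5) + 47) = 116*(6*((-30 - 2*I*√7) - 5) + 47) = 116*(6*(-35 - 2*I*√7) + 47) = 116*((-210 - 12*I*√7) + 47) = 116*(-163 - 12*I*√7) = -18908 - 1392*I*√7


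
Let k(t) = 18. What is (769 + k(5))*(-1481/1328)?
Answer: -1165547/1328 ≈ -877.67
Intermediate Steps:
(769 + k(5))*(-1481/1328) = (769 + 18)*(-1481/1328) = 787*(-1481*1/1328) = 787*(-1481/1328) = -1165547/1328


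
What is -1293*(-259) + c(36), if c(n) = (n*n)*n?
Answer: 381543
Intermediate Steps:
c(n) = n³ (c(n) = n²*n = n³)
-1293*(-259) + c(36) = -1293*(-259) + 36³ = 334887 + 46656 = 381543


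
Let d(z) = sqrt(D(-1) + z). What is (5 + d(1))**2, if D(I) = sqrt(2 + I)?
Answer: (5 + sqrt(2))**2 ≈ 41.142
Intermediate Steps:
d(z) = sqrt(1 + z) (d(z) = sqrt(sqrt(2 - 1) + z) = sqrt(sqrt(1) + z) = sqrt(1 + z))
(5 + d(1))**2 = (5 + sqrt(1 + 1))**2 = (5 + sqrt(2))**2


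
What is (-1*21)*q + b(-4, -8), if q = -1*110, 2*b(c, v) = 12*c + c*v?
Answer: 2302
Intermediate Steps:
b(c, v) = 6*c + c*v/2 (b(c, v) = (12*c + c*v)/2 = 6*c + c*v/2)
q = -110
(-1*21)*q + b(-4, -8) = -1*21*(-110) + (1/2)*(-4)*(12 - 8) = -21*(-110) + (1/2)*(-4)*4 = 2310 - 8 = 2302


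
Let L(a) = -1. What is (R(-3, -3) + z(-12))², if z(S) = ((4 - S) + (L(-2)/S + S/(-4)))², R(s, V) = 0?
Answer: 2750058481/20736 ≈ 1.3262e+5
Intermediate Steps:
z(S) = (4 - 1/S - 5*S/4)² (z(S) = ((4 - S) + (-1/S + S/(-4)))² = ((4 - S) + (-1/S + S*(-¼)))² = ((4 - S) + (-1/S - S/4))² = (4 - 1/S - 5*S/4)²)
(R(-3, -3) + z(-12))² = (0 + (1/16)*(4 - 16*(-12) + 5*(-12)²)²/(-12)²)² = (0 + (1/16)*(1/144)*(4 + 192 + 5*144)²)² = (0 + (1/16)*(1/144)*(4 + 192 + 720)²)² = (0 + (1/16)*(1/144)*916²)² = (0 + (1/16)*(1/144)*839056)² = (0 + 52441/144)² = (52441/144)² = 2750058481/20736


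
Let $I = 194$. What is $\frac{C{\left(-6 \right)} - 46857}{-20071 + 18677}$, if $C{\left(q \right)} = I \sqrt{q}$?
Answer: $\frac{46857}{1394} - \frac{97 i \sqrt{6}}{697} \approx 33.613 - 0.34089 i$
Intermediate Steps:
$C{\left(q \right)} = 194 \sqrt{q}$
$\frac{C{\left(-6 \right)} - 46857}{-20071 + 18677} = \frac{194 \sqrt{-6} - 46857}{-20071 + 18677} = \frac{194 i \sqrt{6} - 46857}{-1394} = \left(194 i \sqrt{6} - 46857\right) \left(- \frac{1}{1394}\right) = \left(-46857 + 194 i \sqrt{6}\right) \left(- \frac{1}{1394}\right) = \frac{46857}{1394} - \frac{97 i \sqrt{6}}{697}$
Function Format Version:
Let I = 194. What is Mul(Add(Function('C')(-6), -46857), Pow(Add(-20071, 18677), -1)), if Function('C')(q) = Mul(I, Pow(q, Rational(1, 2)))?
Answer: Add(Rational(46857, 1394), Mul(Rational(-97, 697), I, Pow(6, Rational(1, 2)))) ≈ Add(33.613, Mul(-0.34089, I))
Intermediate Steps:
Function('C')(q) = Mul(194, Pow(q, Rational(1, 2)))
Mul(Add(Function('C')(-6), -46857), Pow(Add(-20071, 18677), -1)) = Mul(Add(Mul(194, Pow(-6, Rational(1, 2))), -46857), Pow(Add(-20071, 18677), -1)) = Mul(Add(Mul(194, Mul(I, Pow(6, Rational(1, 2)))), -46857), Pow(-1394, -1)) = Mul(Add(Mul(194, I, Pow(6, Rational(1, 2))), -46857), Rational(-1, 1394)) = Mul(Add(-46857, Mul(194, I, Pow(6, Rational(1, 2)))), Rational(-1, 1394)) = Add(Rational(46857, 1394), Mul(Rational(-97, 697), I, Pow(6, Rational(1, 2))))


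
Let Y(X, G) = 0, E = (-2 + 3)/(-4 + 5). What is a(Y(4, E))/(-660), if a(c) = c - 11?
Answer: 1/60 ≈ 0.016667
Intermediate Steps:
E = 1 (E = 1/1 = 1*1 = 1)
a(c) = -11 + c
a(Y(4, E))/(-660) = (-11 + 0)/(-660) = -11*(-1/660) = 1/60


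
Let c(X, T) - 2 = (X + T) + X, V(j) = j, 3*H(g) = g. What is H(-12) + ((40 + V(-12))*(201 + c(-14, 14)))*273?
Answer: 1444712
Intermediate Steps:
H(g) = g/3
c(X, T) = 2 + T + 2*X (c(X, T) = 2 + ((X + T) + X) = 2 + ((T + X) + X) = 2 + (T + 2*X) = 2 + T + 2*X)
H(-12) + ((40 + V(-12))*(201 + c(-14, 14)))*273 = (⅓)*(-12) + ((40 - 12)*(201 + (2 + 14 + 2*(-14))))*273 = -4 + (28*(201 + (2 + 14 - 28)))*273 = -4 + (28*(201 - 12))*273 = -4 + (28*189)*273 = -4 + 5292*273 = -4 + 1444716 = 1444712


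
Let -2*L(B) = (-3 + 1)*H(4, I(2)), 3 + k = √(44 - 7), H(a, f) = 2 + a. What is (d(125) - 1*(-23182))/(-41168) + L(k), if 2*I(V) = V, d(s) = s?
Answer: 223701/41168 ≈ 5.4339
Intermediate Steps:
I(V) = V/2
k = -3 + √37 (k = -3 + √(44 - 7) = -3 + √37 ≈ 3.0828)
L(B) = 6 (L(B) = -(-3 + 1)*(2 + 4)/2 = -(-1)*6 = -½*(-12) = 6)
(d(125) - 1*(-23182))/(-41168) + L(k) = (125 - 1*(-23182))/(-41168) + 6 = (125 + 23182)*(-1/41168) + 6 = 23307*(-1/41168) + 6 = -23307/41168 + 6 = 223701/41168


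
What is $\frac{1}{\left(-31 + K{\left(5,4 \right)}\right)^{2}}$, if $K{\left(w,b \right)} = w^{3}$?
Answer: $\frac{1}{8836} \approx 0.00011317$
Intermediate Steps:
$\frac{1}{\left(-31 + K{\left(5,4 \right)}\right)^{2}} = \frac{1}{\left(-31 + 5^{3}\right)^{2}} = \frac{1}{\left(-31 + 125\right)^{2}} = \frac{1}{94^{2}} = \frac{1}{8836}$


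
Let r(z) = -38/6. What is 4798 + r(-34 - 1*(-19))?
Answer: 14375/3 ≈ 4791.7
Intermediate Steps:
r(z) = -19/3 (r(z) = -38*1/6 = -19/3)
4798 + r(-34 - 1*(-19)) = 4798 - 19/3 = 14375/3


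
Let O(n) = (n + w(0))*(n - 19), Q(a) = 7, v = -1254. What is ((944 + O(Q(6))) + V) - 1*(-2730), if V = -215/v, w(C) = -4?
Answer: 4562267/1254 ≈ 3638.2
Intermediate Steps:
V = 215/1254 (V = -215/(-1254) = -215*(-1/1254) = 215/1254 ≈ 0.17145)
O(n) = (-19 + n)*(-4 + n) (O(n) = (n - 4)*(n - 19) = (-4 + n)*(-19 + n) = (-19 + n)*(-4 + n))
((944 + O(Q(6))) + V) - 1*(-2730) = ((944 + (76 + 7**2 - 23*7)) + 215/1254) - 1*(-2730) = ((944 + (76 + 49 - 161)) + 215/1254) + 2730 = ((944 - 36) + 215/1254) + 2730 = (908 + 215/1254) + 2730 = 1138847/1254 + 2730 = 4562267/1254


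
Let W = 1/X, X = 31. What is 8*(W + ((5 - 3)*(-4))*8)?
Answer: -15864/31 ≈ -511.74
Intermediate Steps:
W = 1/31 ≈ 0.032258
8*(W + ((5 - 3)*(-4))*8) = 8*(1/31 + ((5 - 3)*(-4))*8) = 8*(1/31 + (2*(-4))*8) = 8*(1/31 - 8*8) = 8*(1/31 - 64) = 8*(-1983/31) = -15864/31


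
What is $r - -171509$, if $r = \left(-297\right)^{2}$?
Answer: $259718$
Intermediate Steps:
$r = 88209$
$r - -171509 = 88209 - -171509 = 88209 + 171509 = 259718$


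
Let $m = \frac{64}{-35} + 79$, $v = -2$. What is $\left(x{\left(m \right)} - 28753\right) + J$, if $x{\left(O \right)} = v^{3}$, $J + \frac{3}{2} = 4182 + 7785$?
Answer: $- \frac{33591}{2} \approx -16796.0$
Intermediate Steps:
$J = \frac{23931}{2}$ ($J = - \frac{3}{2} + \left(4182 + 7785\right) = - \frac{3}{2} + 11967 = \frac{23931}{2} \approx 11966.0$)
$m = \frac{2701}{35}$ ($m = 64 \left(- \frac{1}{35}\right) + 79 = - \frac{64}{35} + 79 = \frac{2701}{35} \approx 77.171$)
$x{\left(O \right)} = -8$ ($x{\left(O \right)} = \left(-2\right)^{3} = -8$)
$\left(x{\left(m \right)} - 28753\right) + J = \left(-8 - 28753\right) + \frac{23931}{2} = -28761 + \frac{23931}{2} = - \frac{33591}{2}$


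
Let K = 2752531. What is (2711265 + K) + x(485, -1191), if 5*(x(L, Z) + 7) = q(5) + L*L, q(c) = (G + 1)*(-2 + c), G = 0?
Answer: 27554173/5 ≈ 5.5108e+6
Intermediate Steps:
q(c) = -2 + c (q(c) = (0 + 1)*(-2 + c) = 1*(-2 + c) = -2 + c)
x(L, Z) = -32/5 + L**2/5 (x(L, Z) = -7 + ((-2 + 5) + L*L)/5 = -7 + (3 + L**2)/5 = -7 + (3/5 + L**2/5) = -32/5 + L**2/5)
(2711265 + K) + x(485, -1191) = (2711265 + 2752531) + (-32/5 + (1/5)*485**2) = 5463796 + (-32/5 + (1/5)*235225) = 5463796 + (-32/5 + 47045) = 5463796 + 235193/5 = 27554173/5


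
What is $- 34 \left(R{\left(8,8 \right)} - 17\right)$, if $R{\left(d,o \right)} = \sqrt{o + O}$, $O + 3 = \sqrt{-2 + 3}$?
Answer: $578 - 34 \sqrt{6} \approx 494.72$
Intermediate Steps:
$O = -2$ ($O = -3 + \sqrt{-2 + 3} = -3 + \sqrt{1} = -3 + 1 = -2$)
$R{\left(d,o \right)} = \sqrt{-2 + o}$ ($R{\left(d,o \right)} = \sqrt{o - 2} = \sqrt{-2 + o}$)
$- 34 \left(R{\left(8,8 \right)} - 17\right) = - 34 \left(\sqrt{-2 + 8} - 17\right) = - 34 \left(\sqrt{6} - 17\right) = - 34 \left(-17 + \sqrt{6}\right) = 578 - 34 \sqrt{6}$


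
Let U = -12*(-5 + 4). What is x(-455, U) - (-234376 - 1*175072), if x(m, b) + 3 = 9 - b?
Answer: 409442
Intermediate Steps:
U = 12 (U = -12*(-1) = 12)
x(m, b) = 6 - b (x(m, b) = -3 + (9 - b) = 6 - b)
x(-455, U) - (-234376 - 1*175072) = (6 - 1*12) - (-234376 - 1*175072) = (6 - 12) - (-234376 - 175072) = -6 - 1*(-409448) = -6 + 409448 = 409442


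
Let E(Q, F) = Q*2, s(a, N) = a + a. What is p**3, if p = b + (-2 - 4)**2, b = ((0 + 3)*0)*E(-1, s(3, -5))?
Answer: 46656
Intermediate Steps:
s(a, N) = 2*a
E(Q, F) = 2*Q
b = 0 (b = ((0 + 3)*0)*(2*(-1)) = (3*0)*(-2) = 0*(-2) = 0)
p = 36 (p = 0 + (-2 - 4)**2 = 0 + (-6)**2 = 0 + 36 = 36)
p**3 = 36**3 = 46656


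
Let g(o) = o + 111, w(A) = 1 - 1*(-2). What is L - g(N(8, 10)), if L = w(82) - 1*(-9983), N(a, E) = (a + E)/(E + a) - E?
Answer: 9884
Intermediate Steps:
w(A) = 3 (w(A) = 1 + 2 = 3)
N(a, E) = 1 - E (N(a, E) = (E + a)/(E + a) - E = 1 - E)
g(o) = 111 + o
L = 9986 (L = 3 - 1*(-9983) = 3 + 9983 = 9986)
L - g(N(8, 10)) = 9986 - (111 + (1 - 1*10)) = 9986 - (111 + (1 - 10)) = 9986 - (111 - 9) = 9986 - 1*102 = 9986 - 102 = 9884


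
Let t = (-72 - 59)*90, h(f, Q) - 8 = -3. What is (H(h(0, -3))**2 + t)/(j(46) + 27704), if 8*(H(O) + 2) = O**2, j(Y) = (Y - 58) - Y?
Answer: -754479/1769344 ≈ -0.42642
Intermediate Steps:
h(f, Q) = 5 (h(f, Q) = 8 - 3 = 5)
j(Y) = -58 (j(Y) = (-58 + Y) - Y = -58)
H(O) = -2 + O**2/8
t = -11790 (t = -131*90 = -11790)
(H(h(0, -3))**2 + t)/(j(46) + 27704) = ((-2 + (1/8)*5**2)**2 - 11790)/(-58 + 27704) = ((-2 + (1/8)*25)**2 - 11790)/27646 = ((-2 + 25/8)**2 - 11790)*(1/27646) = ((9/8)**2 - 11790)*(1/27646) = (81/64 - 11790)*(1/27646) = -754479/64*1/27646 = -754479/1769344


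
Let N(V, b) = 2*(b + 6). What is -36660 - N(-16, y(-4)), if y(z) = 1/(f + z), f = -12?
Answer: -293375/8 ≈ -36672.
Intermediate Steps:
y(z) = 1/(-12 + z)
N(V, b) = 12 + 2*b (N(V, b) = 2*(6 + b) = 12 + 2*b)
-36660 - N(-16, y(-4)) = -36660 - (12 + 2/(-12 - 4)) = -36660 - (12 + 2/(-16)) = -36660 - (12 + 2*(-1/16)) = -36660 - (12 - 1/8) = -36660 - 1*95/8 = -36660 - 95/8 = -293375/8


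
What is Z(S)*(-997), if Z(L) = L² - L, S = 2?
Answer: -1994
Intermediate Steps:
Z(S)*(-997) = (2*(-1 + 2))*(-997) = (2*1)*(-997) = 2*(-997) = -1994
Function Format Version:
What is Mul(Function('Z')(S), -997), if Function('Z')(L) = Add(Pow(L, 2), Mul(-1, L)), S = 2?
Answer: -1994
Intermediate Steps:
Mul(Function('Z')(S), -997) = Mul(Mul(2, Add(-1, 2)), -997) = Mul(Mul(2, 1), -997) = Mul(2, -997) = -1994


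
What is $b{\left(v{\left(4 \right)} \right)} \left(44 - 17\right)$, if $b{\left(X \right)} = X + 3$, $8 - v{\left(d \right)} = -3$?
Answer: $378$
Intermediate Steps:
$v{\left(d \right)} = 11$ ($v{\left(d \right)} = 8 - -3 = 8 + 3 = 11$)
$b{\left(X \right)} = 3 + X$
$b{\left(v{\left(4 \right)} \right)} \left(44 - 17\right) = \left(3 + 11\right) \left(44 - 17\right) = 14 \cdot 27 = 378$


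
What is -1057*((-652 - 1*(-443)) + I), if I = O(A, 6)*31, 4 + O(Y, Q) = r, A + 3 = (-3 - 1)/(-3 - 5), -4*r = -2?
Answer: 671195/2 ≈ 3.3560e+5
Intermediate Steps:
r = ½ (r = -¼*(-2) = ½ ≈ 0.50000)
A = -5/2 (A = -3 + (-3 - 1)/(-3 - 5) = -3 - 4/(-8) = -3 - 4*(-⅛) = -3 + ½ = -5/2 ≈ -2.5000)
O(Y, Q) = -7/2 (O(Y, Q) = -4 + ½ = -7/2)
I = -217/2 (I = -7/2*31 = -217/2 ≈ -108.50)
-1057*((-652 - 1*(-443)) + I) = -1057*((-652 - 1*(-443)) - 217/2) = -1057*((-652 + 443) - 217/2) = -1057*(-209 - 217/2) = -1057*(-635/2) = 671195/2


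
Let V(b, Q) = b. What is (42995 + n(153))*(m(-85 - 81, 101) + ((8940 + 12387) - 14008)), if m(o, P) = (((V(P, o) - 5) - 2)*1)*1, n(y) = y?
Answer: 319856124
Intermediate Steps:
m(o, P) = -7 + P (m(o, P) = (((P - 5) - 2)*1)*1 = (((-5 + P) - 2)*1)*1 = ((-7 + P)*1)*1 = (-7 + P)*1 = -7 + P)
(42995 + n(153))*(m(-85 - 81, 101) + ((8940 + 12387) - 14008)) = (42995 + 153)*((-7 + 101) + ((8940 + 12387) - 14008)) = 43148*(94 + (21327 - 14008)) = 43148*(94 + 7319) = 43148*7413 = 319856124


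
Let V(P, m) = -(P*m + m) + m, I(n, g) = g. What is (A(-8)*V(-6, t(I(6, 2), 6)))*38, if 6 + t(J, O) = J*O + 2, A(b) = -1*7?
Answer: -12768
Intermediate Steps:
A(b) = -7
t(J, O) = -4 + J*O (t(J, O) = -6 + (J*O + 2) = -6 + (2 + J*O) = -4 + J*O)
V(P, m) = -P*m (V(P, m) = -(m + P*m) + m = (-m - P*m) + m = -P*m)
(A(-8)*V(-6, t(I(6, 2), 6)))*38 = -(-7)*(-6)*(-4 + 2*6)*38 = -(-7)*(-6)*(-4 + 12)*38 = -(-7)*(-6)*8*38 = -7*48*38 = -336*38 = -12768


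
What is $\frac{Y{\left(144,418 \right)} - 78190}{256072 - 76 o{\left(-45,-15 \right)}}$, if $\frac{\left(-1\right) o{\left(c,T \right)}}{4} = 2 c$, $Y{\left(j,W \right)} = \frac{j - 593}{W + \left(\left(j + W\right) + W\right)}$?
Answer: $- \frac{9937279}{29067216} \approx -0.34187$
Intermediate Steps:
$Y{\left(j,W \right)} = \frac{-593 + j}{j + 3 W}$ ($Y{\left(j,W \right)} = \frac{-593 + j}{W + \left(\left(W + j\right) + W\right)} = \frac{-593 + j}{W + \left(j + 2 W\right)} = \frac{-593 + j}{j + 3 W}$)
$o{\left(c,T \right)} = - 8 c$ ($o{\left(c,T \right)} = - 4 \cdot 2 c = - 8 c$)
$\frac{Y{\left(144,418 \right)} - 78190}{256072 - 76 o{\left(-45,-15 \right)}} = \frac{\frac{-593 + 144}{144 + 3 \cdot 418} - 78190}{256072 - 76 \left(\left(-8\right) \left(-45\right)\right)} = \frac{\frac{1}{144 + 1254} \left(-449\right) - 78190}{256072 - 27360} = \frac{\frac{1}{1398} \left(-449\right) - 78190}{256072 - 27360} = \frac{\frac{1}{1398} \left(-449\right) - 78190}{228712} = \left(- \frac{449}{1398} - 78190\right) \frac{1}{228712} = \left(- \frac{109310069}{1398}\right) \frac{1}{228712} = - \frac{9937279}{29067216}$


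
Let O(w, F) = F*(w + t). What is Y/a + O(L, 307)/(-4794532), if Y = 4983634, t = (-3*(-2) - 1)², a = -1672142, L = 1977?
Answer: -6230478643119/2004284581886 ≈ -3.1086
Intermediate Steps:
t = 25 (t = (6 - 1)² = 5² = 25)
O(w, F) = F*(25 + w) (O(w, F) = F*(w + 25) = F*(25 + w))
Y/a + O(L, 307)/(-4794532) = 4983634/(-1672142) + (307*(25 + 1977))/(-4794532) = 4983634*(-1/1672142) + (307*2002)*(-1/4794532) = -2491817/836071 + 614614*(-1/4794532) = -2491817/836071 - 307307/2397266 = -6230478643119/2004284581886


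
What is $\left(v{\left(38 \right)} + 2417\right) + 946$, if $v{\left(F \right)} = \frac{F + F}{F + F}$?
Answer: $3364$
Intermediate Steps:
$v{\left(F \right)} = 1$ ($v{\left(F \right)} = \frac{2 F}{2 F} = 2 F \frac{1}{2 F} = 1$)
$\left(v{\left(38 \right)} + 2417\right) + 946 = \left(1 + 2417\right) + 946 = 2418 + 946 = 3364$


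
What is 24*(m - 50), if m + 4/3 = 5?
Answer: -1112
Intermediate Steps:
m = 11/3 (m = -4/3 + 5 = 11/3 ≈ 3.6667)
24*(m - 50) = 24*(11/3 - 50) = 24*(-139/3) = -1112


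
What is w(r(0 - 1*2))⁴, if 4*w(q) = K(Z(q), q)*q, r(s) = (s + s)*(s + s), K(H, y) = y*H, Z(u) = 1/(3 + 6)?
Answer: 16777216/6561 ≈ 2557.1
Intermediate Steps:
Z(u) = ⅑ (Z(u) = 1/9 = ⅑)
K(H, y) = H*y
r(s) = 4*s² (r(s) = (2*s)*(2*s) = 4*s²)
w(q) = q²/36 (w(q) = ((q/9)*q)/4 = (q²/9)/4 = q²/36)
w(r(0 - 1*2))⁴ = ((4*(0 - 1*2)²)²/36)⁴ = ((4*(0 - 2)²)²/36)⁴ = ((4*(-2)²)²/36)⁴ = ((4*4)²/36)⁴ = ((1/36)*16²)⁴ = ((1/36)*256)⁴ = (64/9)⁴ = 16777216/6561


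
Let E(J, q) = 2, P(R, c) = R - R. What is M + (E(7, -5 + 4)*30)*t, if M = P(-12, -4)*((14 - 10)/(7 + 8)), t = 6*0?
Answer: 0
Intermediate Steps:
P(R, c) = 0
t = 0
M = 0 (M = 0*((14 - 10)/(7 + 8)) = 0*(4/15) = 0)
M + (E(7, -5 + 4)*30)*t = 0 + (2*30)*0 = 0 + 60*0 = 0 + 0 = 0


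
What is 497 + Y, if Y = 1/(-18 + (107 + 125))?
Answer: 106359/214 ≈ 497.00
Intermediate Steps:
Y = 1/214 (Y = 1/(-18 + 232) = 1/214 ≈ 0.0046729)
497 + Y = 497 + 1/214 = 106359/214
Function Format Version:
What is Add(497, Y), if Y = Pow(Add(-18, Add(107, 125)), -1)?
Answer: Rational(106359, 214) ≈ 497.00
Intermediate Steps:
Y = Rational(1, 214) (Y = Pow(Add(-18, 232), -1) = Pow(214, -1) = Rational(1, 214) ≈ 0.0046729)
Add(497, Y) = Add(497, Rational(1, 214)) = Rational(106359, 214)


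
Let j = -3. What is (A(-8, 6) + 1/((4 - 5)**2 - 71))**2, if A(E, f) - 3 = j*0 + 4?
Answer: 239121/4900 ≈ 48.800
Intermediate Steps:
A(E, f) = 7 (A(E, f) = 3 + (-3*0 + 4) = 3 + (0 + 4) = 3 + 4 = 7)
(A(-8, 6) + 1/((4 - 5)**2 - 71))**2 = (7 + 1/((4 - 5)**2 - 71))**2 = (7 + 1/((-1)**2 - 71))**2 = (7 + 1/(1 - 71))**2 = (7 + 1/(-70))**2 = (7 - 1/70)**2 = (489/70)**2 = 239121/4900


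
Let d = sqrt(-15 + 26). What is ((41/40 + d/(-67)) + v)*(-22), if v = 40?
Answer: -18051/20 + 22*sqrt(11)/67 ≈ -901.46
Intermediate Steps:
d = sqrt(11) ≈ 3.3166
((41/40 + d/(-67)) + v)*(-22) = ((41/40 + sqrt(11)/(-67)) + 40)*(-22) = ((41*(1/40) + sqrt(11)*(-1/67)) + 40)*(-22) = ((41/40 - sqrt(11)/67) + 40)*(-22) = (1641/40 - sqrt(11)/67)*(-22) = -18051/20 + 22*sqrt(11)/67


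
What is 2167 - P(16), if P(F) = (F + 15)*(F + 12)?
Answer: 1299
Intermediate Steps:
P(F) = (12 + F)*(15 + F) (P(F) = (15 + F)*(12 + F) = (12 + F)*(15 + F))
2167 - P(16) = 2167 - (180 + 16² + 27*16) = 2167 - (180 + 256 + 432) = 2167 - 1*868 = 2167 - 868 = 1299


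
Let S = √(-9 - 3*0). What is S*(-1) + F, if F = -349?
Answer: -349 - 3*I ≈ -349.0 - 3.0*I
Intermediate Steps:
S = 3*I (S = √(-9 + 0) = √(-9) = 3*I ≈ 3.0*I)
S*(-1) + F = (3*I)*(-1) - 349 = -3*I - 349 = -349 - 3*I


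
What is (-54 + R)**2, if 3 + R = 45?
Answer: 144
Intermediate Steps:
R = 42 (R = -3 + 45 = 42)
(-54 + R)**2 = (-54 + 42)**2 = (-12)**2 = 144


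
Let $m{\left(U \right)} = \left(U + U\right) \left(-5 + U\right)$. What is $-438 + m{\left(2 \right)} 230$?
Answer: $-3198$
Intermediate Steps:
$m{\left(U \right)} = 2 U \left(-5 + U\right)$
$-438 + m{\left(2 \right)} 230 = -438 + 2 \cdot 2 \left(-5 + 2\right) 230 = -438 + 2 \cdot 2 \left(-3\right) 230 = -438 - 2760 = -3198$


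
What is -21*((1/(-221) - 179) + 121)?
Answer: 269199/221 ≈ 1218.1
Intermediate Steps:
-21*((1/(-221) - 179) + 121) = -21*((-1/221 - 179) + 121) = -21*(-39560/221 + 121) = -21*(-12819/221) = 269199/221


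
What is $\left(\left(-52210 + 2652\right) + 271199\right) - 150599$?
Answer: $71042$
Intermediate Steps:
$\left(\left(-52210 + 2652\right) + 271199\right) - 150599 = \left(-49558 + 271199\right) - 150599 = 221641 - 150599 = 71042$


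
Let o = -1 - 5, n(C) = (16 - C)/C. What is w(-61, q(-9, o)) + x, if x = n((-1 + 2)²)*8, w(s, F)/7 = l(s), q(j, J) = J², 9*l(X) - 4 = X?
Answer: 227/3 ≈ 75.667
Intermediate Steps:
l(X) = 4/9 + X/9
n(C) = (16 - C)/C
o = -6
w(s, F) = 28/9 + 7*s/9 (w(s, F) = 7*(4/9 + s/9) = 28/9 + 7*s/9)
x = 120 (x = ((16 - (-1 + 2)²)/((-1 + 2)²))*8 = ((16 - 1*1²)/(1²))*8 = ((16 - 1*1)/1)*8 = (1*(16 - 1))*8 = (1*15)*8 = 15*8 = 120)
w(-61, q(-9, o)) + x = (28/9 + (7/9)*(-61)) + 120 = (28/9 - 427/9) + 120 = -133/3 + 120 = 227/3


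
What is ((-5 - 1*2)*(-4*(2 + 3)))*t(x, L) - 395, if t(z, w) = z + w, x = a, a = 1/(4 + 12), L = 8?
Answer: 2935/4 ≈ 733.75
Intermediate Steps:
a = 1/16 ≈ 0.062500
x = 1/16 ≈ 0.062500
t(z, w) = w + z
((-5 - 1*2)*(-4*(2 + 3)))*t(x, L) - 395 = ((-5 - 1*2)*(-4*(2 + 3)))*(8 + 1/16) - 395 = ((-5 - 2)*(-4*5))*(129/16) - 395 = -7*(-20)*(129/16) - 395 = 140*(129/16) - 395 = 4515/4 - 395 = 2935/4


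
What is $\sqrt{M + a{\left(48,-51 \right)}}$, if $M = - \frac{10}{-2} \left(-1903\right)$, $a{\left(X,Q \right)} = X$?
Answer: $i \sqrt{9467} \approx 97.298 i$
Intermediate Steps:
$M = -9515$ ($M = \left(-10\right) \left(- \frac{1}{2}\right) \left(-1903\right) = 5 \left(-1903\right) = -9515$)
$\sqrt{M + a{\left(48,-51 \right)}} = \sqrt{-9515 + 48} = \sqrt{-9467} = i \sqrt{9467}$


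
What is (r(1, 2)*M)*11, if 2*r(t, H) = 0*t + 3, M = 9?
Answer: 297/2 ≈ 148.50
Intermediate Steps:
r(t, H) = 3/2 (r(t, H) = (0*t + 3)/2 = (0 + 3)/2 = (½)*3 = 3/2)
(r(1, 2)*M)*11 = ((3/2)*9)*11 = (27/2)*11 = 297/2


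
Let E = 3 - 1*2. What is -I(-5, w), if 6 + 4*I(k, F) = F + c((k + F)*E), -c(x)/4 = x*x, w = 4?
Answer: 3/2 ≈ 1.5000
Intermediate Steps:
E = 1 (E = 3 - 2 = 1)
c(x) = -4*x**2 (c(x) = -4*x*x = -4*x**2)
I(k, F) = -3/2 - (F + k)**2 + F/4 (I(k, F) = -3/2 + (F - 4*(k + F)**2)/4 = -3/2 + (F - 4*(F + k)**2)/4 = -3/2 + (-(F + k)**2 + F/4) = -3/2 - (F + k)**2 + F/4)
-I(-5, w) = -(-3/2 - (4 - 5)**2 + (1/4)*4) = -(-3/2 - 1*(-1)**2 + 1) = -(-3/2 - 1*1 + 1) = -(-3/2 - 1 + 1) = -1*(-3/2) = 3/2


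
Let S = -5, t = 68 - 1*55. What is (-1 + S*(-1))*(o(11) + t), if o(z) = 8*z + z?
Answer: 448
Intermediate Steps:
t = 13 (t = 68 - 55 = 13)
o(z) = 9*z
(-1 + S*(-1))*(o(11) + t) = (-1 - 5*(-1))*(9*11 + 13) = (-1 + 5)*(99 + 13) = 4*112 = 448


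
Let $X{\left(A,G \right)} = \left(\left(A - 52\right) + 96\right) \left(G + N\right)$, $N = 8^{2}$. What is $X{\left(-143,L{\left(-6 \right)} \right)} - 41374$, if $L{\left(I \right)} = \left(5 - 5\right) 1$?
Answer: $-47710$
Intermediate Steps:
$L{\left(I \right)} = 0$ ($L{\left(I \right)} = 0 \cdot 1 = 0$)
$N = 64$
$X{\left(A,G \right)} = \left(44 + A\right) \left(64 + G\right)$ ($X{\left(A,G \right)} = \left(\left(A - 52\right) + 96\right) \left(G + 64\right) = \left(\left(-52 + A\right) + 96\right) \left(64 + G\right) = \left(44 + A\right) \left(64 + G\right)$)
$X{\left(-143,L{\left(-6 \right)} \right)} - 41374 = \left(2816 + 44 \cdot 0 + 64 \left(-143\right) - 0\right) - 41374 = \left(2816 + 0 - 9152 + 0\right) - 41374 = -6336 - 41374 = -47710$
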